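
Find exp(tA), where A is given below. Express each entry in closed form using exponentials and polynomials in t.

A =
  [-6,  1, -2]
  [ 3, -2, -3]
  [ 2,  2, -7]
e^{tA} =
  [-t*exp(-5*t) + exp(-5*t), -t^2*exp(-5*t) + t*exp(-5*t), 3*t^2*exp(-5*t)/2 - 2*t*exp(-5*t)]
  [3*t*exp(-5*t), 3*t^2*exp(-5*t) + 3*t*exp(-5*t) + exp(-5*t), -9*t^2*exp(-5*t)/2 - 3*t*exp(-5*t)]
  [2*t*exp(-5*t), 2*t^2*exp(-5*t) + 2*t*exp(-5*t), -3*t^2*exp(-5*t) - 2*t*exp(-5*t) + exp(-5*t)]

Strategy: write A = P · J · P⁻¹ where J is a Jordan canonical form, so e^{tA} = P · e^{tJ} · P⁻¹, and e^{tJ} can be computed block-by-block.

A has Jordan form
J =
  [-5,  1,  0]
  [ 0, -5,  1]
  [ 0,  0, -5]
(up to reordering of blocks).

Per-block formulas:
  For a 3×3 Jordan block J_3(-5): exp(t · J_3(-5)) = e^(-5t)·(I + t·N + (t^2/2)·N^2), where N is the 3×3 nilpotent shift.

After assembling e^{tJ} and conjugating by P, we get:

e^{tA} =
  [-t*exp(-5*t) + exp(-5*t), -t^2*exp(-5*t) + t*exp(-5*t), 3*t^2*exp(-5*t)/2 - 2*t*exp(-5*t)]
  [3*t*exp(-5*t), 3*t^2*exp(-5*t) + 3*t*exp(-5*t) + exp(-5*t), -9*t^2*exp(-5*t)/2 - 3*t*exp(-5*t)]
  [2*t*exp(-5*t), 2*t^2*exp(-5*t) + 2*t*exp(-5*t), -3*t^2*exp(-5*t) - 2*t*exp(-5*t) + exp(-5*t)]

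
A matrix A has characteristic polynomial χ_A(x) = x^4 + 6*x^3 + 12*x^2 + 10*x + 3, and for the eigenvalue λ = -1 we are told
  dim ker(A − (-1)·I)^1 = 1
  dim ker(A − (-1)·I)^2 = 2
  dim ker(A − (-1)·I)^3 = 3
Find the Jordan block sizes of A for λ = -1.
Block sizes for λ = -1: [3]

From the dimensions of kernels of powers, the number of Jordan blocks of size at least j is d_j − d_{j−1} where d_j = dim ker(N^j) (with d_0 = 0). Computing the differences gives [1, 1, 1].
The number of blocks of size exactly k is (#blocks of size ≥ k) − (#blocks of size ≥ k + 1), so the partition is: 1 block(s) of size 3.
In nonincreasing order the block sizes are [3].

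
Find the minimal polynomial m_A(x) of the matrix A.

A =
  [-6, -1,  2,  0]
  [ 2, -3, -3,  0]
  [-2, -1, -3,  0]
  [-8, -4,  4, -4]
x^3 + 12*x^2 + 48*x + 64

The characteristic polynomial is χ_A(x) = (x + 4)^4, so the eigenvalues are known. The minimal polynomial is
  m_A(x) = Π_λ (x − λ)^{k_λ}
where k_λ is the size of the *largest* Jordan block for λ (equivalently, the smallest k with (A − λI)^k v = 0 for every generalised eigenvector v of λ).

  λ = -4: largest Jordan block has size 3, contributing (x + 4)^3

So m_A(x) = (x + 4)^3 = x^3 + 12*x^2 + 48*x + 64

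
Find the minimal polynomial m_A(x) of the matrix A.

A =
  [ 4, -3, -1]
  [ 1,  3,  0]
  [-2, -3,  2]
x^3 - 9*x^2 + 27*x - 27

The characteristic polynomial is χ_A(x) = (x - 3)^3, so the eigenvalues are known. The minimal polynomial is
  m_A(x) = Π_λ (x − λ)^{k_λ}
where k_λ is the size of the *largest* Jordan block for λ (equivalently, the smallest k with (A − λI)^k v = 0 for every generalised eigenvector v of λ).

  λ = 3: largest Jordan block has size 3, contributing (x − 3)^3

So m_A(x) = (x - 3)^3 = x^3 - 9*x^2 + 27*x - 27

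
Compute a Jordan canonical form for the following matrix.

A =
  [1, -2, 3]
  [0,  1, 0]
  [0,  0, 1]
J_2(1) ⊕ J_1(1)

The characteristic polynomial is
  det(x·I − A) = x^3 - 3*x^2 + 3*x - 1 = (x - 1)^3

Eigenvalues and multiplicities (the geometric multiplicity of λ is n − rank(A − λI), which equals the number of Jordan blocks for λ):
  λ = 1: algebraic multiplicity = 3, geometric multiplicity = 2

Determining the block sizes for each eigenvalue:
  λ = 1: 2 blocks summing to 3 forces exactly one block of size 2 and the rest size 1 → block sizes [2, 1]

Assembling the blocks gives a Jordan form
J =
  [1, 1, 0]
  [0, 1, 0]
  [0, 0, 1]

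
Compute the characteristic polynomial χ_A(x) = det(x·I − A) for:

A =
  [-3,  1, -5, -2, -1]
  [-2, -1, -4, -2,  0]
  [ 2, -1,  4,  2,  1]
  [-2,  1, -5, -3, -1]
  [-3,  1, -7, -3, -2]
x^5 + 5*x^4 + 10*x^3 + 10*x^2 + 5*x + 1

Expanding det(x·I − A) (e.g. by cofactor expansion or by noting that A is similar to its Jordan form J, which has the same characteristic polynomial as A) gives
  χ_A(x) = x^5 + 5*x^4 + 10*x^3 + 10*x^2 + 5*x + 1
which factors as (x + 1)^5. The eigenvalues (with algebraic multiplicities) are λ = -1 with multiplicity 5.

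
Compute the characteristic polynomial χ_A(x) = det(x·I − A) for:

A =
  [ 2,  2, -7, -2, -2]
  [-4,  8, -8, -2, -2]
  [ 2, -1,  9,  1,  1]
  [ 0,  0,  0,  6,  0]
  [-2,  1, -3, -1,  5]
x^5 - 30*x^4 + 360*x^3 - 2160*x^2 + 6480*x - 7776

Expanding det(x·I − A) (e.g. by cofactor expansion or by noting that A is similar to its Jordan form J, which has the same characteristic polynomial as A) gives
  χ_A(x) = x^5 - 30*x^4 + 360*x^3 - 2160*x^2 + 6480*x - 7776
which factors as (x - 6)^5. The eigenvalues (with algebraic multiplicities) are λ = 6 with multiplicity 5.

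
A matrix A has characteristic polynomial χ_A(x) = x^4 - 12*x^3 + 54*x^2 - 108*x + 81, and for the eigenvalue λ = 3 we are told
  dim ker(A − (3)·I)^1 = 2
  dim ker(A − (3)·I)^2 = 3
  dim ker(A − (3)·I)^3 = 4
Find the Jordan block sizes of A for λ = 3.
Block sizes for λ = 3: [3, 1]

From the dimensions of kernels of powers, the number of Jordan blocks of size at least j is d_j − d_{j−1} where d_j = dim ker(N^j) (with d_0 = 0). Computing the differences gives [2, 1, 1].
The number of blocks of size exactly k is (#blocks of size ≥ k) − (#blocks of size ≥ k + 1), so the partition is: 1 block(s) of size 1, 1 block(s) of size 3.
In nonincreasing order the block sizes are [3, 1].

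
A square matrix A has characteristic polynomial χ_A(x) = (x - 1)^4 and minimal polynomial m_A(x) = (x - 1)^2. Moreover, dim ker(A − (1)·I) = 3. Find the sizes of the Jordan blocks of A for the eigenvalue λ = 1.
Block sizes for λ = 1: [2, 1, 1]

Step 1 — from the characteristic polynomial, algebraic multiplicity of λ = 1 is 4. From dim ker(A − (1)·I) = 3, there are exactly 3 Jordan blocks for λ = 1.
Step 2 — from the minimal polynomial, the factor (x − 1)^2 tells us the largest block for λ = 1 has size 2.
Step 3 — with total size 4, 3 blocks, and largest block 2, the block sizes (in nonincreasing order) are [2, 1, 1].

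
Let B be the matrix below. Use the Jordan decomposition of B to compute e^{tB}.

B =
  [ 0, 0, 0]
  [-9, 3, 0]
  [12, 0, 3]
e^{tB} =
  [1, 0, 0]
  [3 - 3*exp(3*t), exp(3*t), 0]
  [4*exp(3*t) - 4, 0, exp(3*t)]

Strategy: write B = P · J · P⁻¹ where J is a Jordan canonical form, so e^{tB} = P · e^{tJ} · P⁻¹, and e^{tJ} can be computed block-by-block.

B has Jordan form
J =
  [0, 0, 0]
  [0, 3, 0]
  [0, 0, 3]
(up to reordering of blocks).

Per-block formulas:
  For a 1×1 block at λ = 3: exp(t · [3]) = [e^(3t)].
  For a 1×1 block at λ = 0: exp(t · [0]) = [e^(0t)].

After assembling e^{tJ} and conjugating by P, we get:

e^{tB} =
  [1, 0, 0]
  [3 - 3*exp(3*t), exp(3*t), 0]
  [4*exp(3*t) - 4, 0, exp(3*t)]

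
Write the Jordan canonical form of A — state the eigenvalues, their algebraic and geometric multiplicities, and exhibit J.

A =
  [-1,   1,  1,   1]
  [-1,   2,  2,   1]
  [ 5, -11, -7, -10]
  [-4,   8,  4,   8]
J_2(-1) ⊕ J_2(2)

The characteristic polynomial is
  det(x·I − A) = x^4 - 2*x^3 - 3*x^2 + 4*x + 4 = (x - 2)^2*(x + 1)^2

Eigenvalues and multiplicities (the geometric multiplicity of λ is n − rank(A − λI), which equals the number of Jordan blocks for λ):
  λ = -1: algebraic multiplicity = 2, geometric multiplicity = 1
  λ = 2: algebraic multiplicity = 2, geometric multiplicity = 1

Determining the block sizes for each eigenvalue:
  λ = -1: one block (gm = 1), so the single block has size am = 2 → block sizes [2]
  λ = 2: one block (gm = 1), so the single block has size am = 2 → block sizes [2]

Assembling the blocks gives a Jordan form
J =
  [-1,  1, 0, 0]
  [ 0, -1, 0, 0]
  [ 0,  0, 2, 1]
  [ 0,  0, 0, 2]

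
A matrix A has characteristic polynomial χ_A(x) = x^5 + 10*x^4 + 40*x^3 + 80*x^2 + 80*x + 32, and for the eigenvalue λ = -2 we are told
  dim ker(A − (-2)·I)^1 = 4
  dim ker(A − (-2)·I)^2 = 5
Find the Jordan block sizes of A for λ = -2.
Block sizes for λ = -2: [2, 1, 1, 1]

From the dimensions of kernels of powers, the number of Jordan blocks of size at least j is d_j − d_{j−1} where d_j = dim ker(N^j) (with d_0 = 0). Computing the differences gives [4, 1].
The number of blocks of size exactly k is (#blocks of size ≥ k) − (#blocks of size ≥ k + 1), so the partition is: 3 block(s) of size 1, 1 block(s) of size 2.
In nonincreasing order the block sizes are [2, 1, 1, 1].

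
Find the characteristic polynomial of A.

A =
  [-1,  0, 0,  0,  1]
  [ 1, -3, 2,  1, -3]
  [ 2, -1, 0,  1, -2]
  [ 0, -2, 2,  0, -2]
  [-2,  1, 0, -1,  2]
x^5 + 2*x^4

Expanding det(x·I − A) (e.g. by cofactor expansion or by noting that A is similar to its Jordan form J, which has the same characteristic polynomial as A) gives
  χ_A(x) = x^5 + 2*x^4
which factors as x^4*(x + 2). The eigenvalues (with algebraic multiplicities) are λ = -2 with multiplicity 1, λ = 0 with multiplicity 4.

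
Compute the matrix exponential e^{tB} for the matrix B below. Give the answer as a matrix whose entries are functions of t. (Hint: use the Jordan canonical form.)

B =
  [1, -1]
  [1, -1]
e^{tB} =
  [t + 1, -t]
  [t, 1 - t]

Strategy: write B = P · J · P⁻¹ where J is a Jordan canonical form, so e^{tB} = P · e^{tJ} · P⁻¹, and e^{tJ} can be computed block-by-block.

B has Jordan form
J =
  [0, 1]
  [0, 0]
(up to reordering of blocks).

Per-block formulas:
  For a 2×2 Jordan block J_2(0): exp(t · J_2(0)) = e^(0t)·(I + t·N), where N is the 2×2 nilpotent shift.

After assembling e^{tJ} and conjugating by P, we get:

e^{tB} =
  [t + 1, -t]
  [t, 1 - t]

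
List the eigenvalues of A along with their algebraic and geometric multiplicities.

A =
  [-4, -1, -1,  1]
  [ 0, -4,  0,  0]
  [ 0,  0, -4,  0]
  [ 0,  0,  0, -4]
λ = -4: alg = 4, geom = 3

Step 1 — factor the characteristic polynomial to read off the algebraic multiplicities:
  χ_A(x) = (x + 4)^4

Step 2 — compute geometric multiplicities via the rank-nullity identity g(λ) = n − rank(A − λI):
  rank(A − (-4)·I) = 1, so dim ker(A − (-4)·I) = n − 1 = 3

Summary:
  λ = -4: algebraic multiplicity = 4, geometric multiplicity = 3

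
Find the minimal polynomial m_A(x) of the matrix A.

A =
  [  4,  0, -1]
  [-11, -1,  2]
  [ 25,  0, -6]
x^3 + 3*x^2 + 3*x + 1

The characteristic polynomial is χ_A(x) = (x + 1)^3, so the eigenvalues are known. The minimal polynomial is
  m_A(x) = Π_λ (x − λ)^{k_λ}
where k_λ is the size of the *largest* Jordan block for λ (equivalently, the smallest k with (A − λI)^k v = 0 for every generalised eigenvector v of λ).

  λ = -1: largest Jordan block has size 3, contributing (x + 1)^3

So m_A(x) = (x + 1)^3 = x^3 + 3*x^2 + 3*x + 1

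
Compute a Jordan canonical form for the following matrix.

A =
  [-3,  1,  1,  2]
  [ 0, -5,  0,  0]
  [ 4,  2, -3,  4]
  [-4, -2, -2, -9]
J_2(-5) ⊕ J_1(-5) ⊕ J_1(-5)

The characteristic polynomial is
  det(x·I − A) = x^4 + 20*x^3 + 150*x^2 + 500*x + 625 = (x + 5)^4

Eigenvalues and multiplicities (the geometric multiplicity of λ is n − rank(A − λI), which equals the number of Jordan blocks for λ):
  λ = -5: algebraic multiplicity = 4, geometric multiplicity = 3

Determining the block sizes for each eigenvalue:
  λ = -5: 3 blocks summing to 4 forces exactly one block of size 2 and the rest size 1 → block sizes [2, 1, 1]

Assembling the blocks gives a Jordan form
J =
  [-5,  1,  0,  0]
  [ 0, -5,  0,  0]
  [ 0,  0, -5,  0]
  [ 0,  0,  0, -5]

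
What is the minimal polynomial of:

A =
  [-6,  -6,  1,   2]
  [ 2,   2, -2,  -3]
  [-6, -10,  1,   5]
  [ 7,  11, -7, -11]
x^4 + 14*x^3 + 69*x^2 + 140*x + 100

The characteristic polynomial is χ_A(x) = (x + 2)^2*(x + 5)^2, so the eigenvalues are known. The minimal polynomial is
  m_A(x) = Π_λ (x − λ)^{k_λ}
where k_λ is the size of the *largest* Jordan block for λ (equivalently, the smallest k with (A − λI)^k v = 0 for every generalised eigenvector v of λ).

  λ = -5: largest Jordan block has size 2, contributing (x + 5)^2
  λ = -2: largest Jordan block has size 2, contributing (x + 2)^2

So m_A(x) = (x + 2)^2*(x + 5)^2 = x^4 + 14*x^3 + 69*x^2 + 140*x + 100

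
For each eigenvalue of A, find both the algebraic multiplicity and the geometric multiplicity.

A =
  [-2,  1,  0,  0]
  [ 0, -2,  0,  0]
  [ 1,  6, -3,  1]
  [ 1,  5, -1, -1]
λ = -2: alg = 4, geom = 2

Step 1 — factor the characteristic polynomial to read off the algebraic multiplicities:
  χ_A(x) = (x + 2)^4

Step 2 — compute geometric multiplicities via the rank-nullity identity g(λ) = n − rank(A − λI):
  rank(A − (-2)·I) = 2, so dim ker(A − (-2)·I) = n − 2 = 2

Summary:
  λ = -2: algebraic multiplicity = 4, geometric multiplicity = 2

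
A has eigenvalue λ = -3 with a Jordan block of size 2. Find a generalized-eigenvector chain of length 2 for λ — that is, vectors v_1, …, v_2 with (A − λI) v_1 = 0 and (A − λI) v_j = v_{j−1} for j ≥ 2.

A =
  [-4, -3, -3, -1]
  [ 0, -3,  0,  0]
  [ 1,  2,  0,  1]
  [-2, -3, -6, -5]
A Jordan chain for λ = -3 of length 2:
v_1 = (-1, 0, 1, -2)ᵀ
v_2 = (1, 0, 0, 0)ᵀ

Let N = A − (-3)·I. We want v_2 with N^2 v_2 = 0 but N^1 v_2 ≠ 0; then v_{j-1} := N · v_j for j = 2, …, 2.

Pick v_2 = (1, 0, 0, 0)ᵀ.
Then v_1 = N · v_2 = (-1, 0, 1, -2)ᵀ.

Sanity check: (A − (-3)·I) v_1 = (0, 0, 0, 0)ᵀ = 0. ✓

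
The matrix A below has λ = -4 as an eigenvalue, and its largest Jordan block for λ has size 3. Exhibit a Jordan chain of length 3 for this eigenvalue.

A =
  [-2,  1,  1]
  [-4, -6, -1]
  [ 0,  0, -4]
A Jordan chain for λ = -4 of length 3:
v_1 = (1, -2, 0)ᵀ
v_2 = (1, -1, 0)ᵀ
v_3 = (0, 0, 1)ᵀ

Let N = A − (-4)·I. We want v_3 with N^3 v_3 = 0 but N^2 v_3 ≠ 0; then v_{j-1} := N · v_j for j = 3, …, 2.

Pick v_3 = (0, 0, 1)ᵀ.
Then v_2 = N · v_3 = (1, -1, 0)ᵀ.
Then v_1 = N · v_2 = (1, -2, 0)ᵀ.

Sanity check: (A − (-4)·I) v_1 = (0, 0, 0)ᵀ = 0. ✓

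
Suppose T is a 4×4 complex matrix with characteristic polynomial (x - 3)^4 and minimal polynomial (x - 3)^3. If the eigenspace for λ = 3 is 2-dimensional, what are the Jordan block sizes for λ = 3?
Block sizes for λ = 3: [3, 1]

Step 1 — from the characteristic polynomial, algebraic multiplicity of λ = 3 is 4. From dim ker(T − (3)·I) = 2, there are exactly 2 Jordan blocks for λ = 3.
Step 2 — from the minimal polynomial, the factor (x − 3)^3 tells us the largest block for λ = 3 has size 3.
Step 3 — with total size 4, 2 blocks, and largest block 3, the block sizes (in nonincreasing order) are [3, 1].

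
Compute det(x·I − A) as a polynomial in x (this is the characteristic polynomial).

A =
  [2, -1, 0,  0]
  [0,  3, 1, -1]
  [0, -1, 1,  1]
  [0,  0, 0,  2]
x^4 - 8*x^3 + 24*x^2 - 32*x + 16

Expanding det(x·I − A) (e.g. by cofactor expansion or by noting that A is similar to its Jordan form J, which has the same characteristic polynomial as A) gives
  χ_A(x) = x^4 - 8*x^3 + 24*x^2 - 32*x + 16
which factors as (x - 2)^4. The eigenvalues (with algebraic multiplicities) are λ = 2 with multiplicity 4.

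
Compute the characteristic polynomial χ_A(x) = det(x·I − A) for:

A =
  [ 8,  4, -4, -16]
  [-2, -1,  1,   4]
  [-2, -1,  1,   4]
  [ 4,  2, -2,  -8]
x^4

Expanding det(x·I − A) (e.g. by cofactor expansion or by noting that A is similar to its Jordan form J, which has the same characteristic polynomial as A) gives
  χ_A(x) = x^4
which factors as x^4. The eigenvalues (with algebraic multiplicities) are λ = 0 with multiplicity 4.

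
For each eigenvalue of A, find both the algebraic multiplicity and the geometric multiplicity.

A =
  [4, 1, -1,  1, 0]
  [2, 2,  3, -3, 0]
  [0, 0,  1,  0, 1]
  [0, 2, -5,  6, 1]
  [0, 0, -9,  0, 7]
λ = 4: alg = 5, geom = 2

Step 1 — factor the characteristic polynomial to read off the algebraic multiplicities:
  χ_A(x) = (x - 4)^5

Step 2 — compute geometric multiplicities via the rank-nullity identity g(λ) = n − rank(A − λI):
  rank(A − (4)·I) = 3, so dim ker(A − (4)·I) = n − 3 = 2

Summary:
  λ = 4: algebraic multiplicity = 5, geometric multiplicity = 2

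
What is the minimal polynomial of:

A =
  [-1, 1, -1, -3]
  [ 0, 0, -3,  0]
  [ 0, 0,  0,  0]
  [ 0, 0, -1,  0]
x^3 + x^2

The characteristic polynomial is χ_A(x) = x^3*(x + 1), so the eigenvalues are known. The minimal polynomial is
  m_A(x) = Π_λ (x − λ)^{k_λ}
where k_λ is the size of the *largest* Jordan block for λ (equivalently, the smallest k with (A − λI)^k v = 0 for every generalised eigenvector v of λ).

  λ = -1: largest Jordan block has size 1, contributing (x + 1)
  λ = 0: largest Jordan block has size 2, contributing (x − 0)^2

So m_A(x) = x^2*(x + 1) = x^3 + x^2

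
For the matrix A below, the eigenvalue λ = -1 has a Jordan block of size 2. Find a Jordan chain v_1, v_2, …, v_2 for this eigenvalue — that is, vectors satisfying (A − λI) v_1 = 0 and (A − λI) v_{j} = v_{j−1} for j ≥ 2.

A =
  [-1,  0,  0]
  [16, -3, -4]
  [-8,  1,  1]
A Jordan chain for λ = -1 of length 2:
v_1 = (0, 16, -8)ᵀ
v_2 = (1, 0, 0)ᵀ

Let N = A − (-1)·I. We want v_2 with N^2 v_2 = 0 but N^1 v_2 ≠ 0; then v_{j-1} := N · v_j for j = 2, …, 2.

Pick v_2 = (1, 0, 0)ᵀ.
Then v_1 = N · v_2 = (0, 16, -8)ᵀ.

Sanity check: (A − (-1)·I) v_1 = (0, 0, 0)ᵀ = 0. ✓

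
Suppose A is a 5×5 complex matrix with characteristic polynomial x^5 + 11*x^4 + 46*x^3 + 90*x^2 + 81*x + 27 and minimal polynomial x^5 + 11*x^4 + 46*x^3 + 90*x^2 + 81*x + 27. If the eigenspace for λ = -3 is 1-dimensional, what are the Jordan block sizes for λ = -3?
Block sizes for λ = -3: [3]

Step 1 — from the characteristic polynomial, algebraic multiplicity of λ = -3 is 3. From dim ker(A − (-3)·I) = 1, there are exactly 1 Jordan blocks for λ = -3.
Step 2 — from the minimal polynomial, the factor (x + 3)^3 tells us the largest block for λ = -3 has size 3.
Step 3 — with total size 3, 1 blocks, and largest block 3, the block sizes (in nonincreasing order) are [3].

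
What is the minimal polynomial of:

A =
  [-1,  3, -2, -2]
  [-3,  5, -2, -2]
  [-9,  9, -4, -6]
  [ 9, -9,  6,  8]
x^2 - 4*x + 4

The characteristic polynomial is χ_A(x) = (x - 2)^4, so the eigenvalues are known. The minimal polynomial is
  m_A(x) = Π_λ (x − λ)^{k_λ}
where k_λ is the size of the *largest* Jordan block for λ (equivalently, the smallest k with (A − λI)^k v = 0 for every generalised eigenvector v of λ).

  λ = 2: largest Jordan block has size 2, contributing (x − 2)^2

So m_A(x) = (x - 2)^2 = x^2 - 4*x + 4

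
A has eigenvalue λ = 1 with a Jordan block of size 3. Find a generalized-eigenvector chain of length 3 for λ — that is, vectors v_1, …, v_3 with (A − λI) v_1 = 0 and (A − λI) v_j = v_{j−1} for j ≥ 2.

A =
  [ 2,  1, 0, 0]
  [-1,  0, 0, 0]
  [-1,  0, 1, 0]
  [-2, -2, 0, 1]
A Jordan chain for λ = 1 of length 3:
v_1 = (0, 0, -1, 0)ᵀ
v_2 = (1, -1, -1, -2)ᵀ
v_3 = (1, 0, 0, 0)ᵀ

Let N = A − (1)·I. We want v_3 with N^3 v_3 = 0 but N^2 v_3 ≠ 0; then v_{j-1} := N · v_j for j = 3, …, 2.

Pick v_3 = (1, 0, 0, 0)ᵀ.
Then v_2 = N · v_3 = (1, -1, -1, -2)ᵀ.
Then v_1 = N · v_2 = (0, 0, -1, 0)ᵀ.

Sanity check: (A − (1)·I) v_1 = (0, 0, 0, 0)ᵀ = 0. ✓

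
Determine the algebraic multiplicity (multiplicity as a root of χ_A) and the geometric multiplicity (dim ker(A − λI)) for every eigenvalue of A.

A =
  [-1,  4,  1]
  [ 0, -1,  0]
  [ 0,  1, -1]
λ = -1: alg = 3, geom = 1

Step 1 — factor the characteristic polynomial to read off the algebraic multiplicities:
  χ_A(x) = (x + 1)^3

Step 2 — compute geometric multiplicities via the rank-nullity identity g(λ) = n − rank(A − λI):
  rank(A − (-1)·I) = 2, so dim ker(A − (-1)·I) = n − 2 = 1

Summary:
  λ = -1: algebraic multiplicity = 3, geometric multiplicity = 1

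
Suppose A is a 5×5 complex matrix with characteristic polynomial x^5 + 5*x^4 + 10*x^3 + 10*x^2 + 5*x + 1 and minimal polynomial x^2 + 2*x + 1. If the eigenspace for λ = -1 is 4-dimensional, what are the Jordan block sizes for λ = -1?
Block sizes for λ = -1: [2, 1, 1, 1]

Step 1 — from the characteristic polynomial, algebraic multiplicity of λ = -1 is 5. From dim ker(A − (-1)·I) = 4, there are exactly 4 Jordan blocks for λ = -1.
Step 2 — from the minimal polynomial, the factor (x + 1)^2 tells us the largest block for λ = -1 has size 2.
Step 3 — with total size 5, 4 blocks, and largest block 2, the block sizes (in nonincreasing order) are [2, 1, 1, 1].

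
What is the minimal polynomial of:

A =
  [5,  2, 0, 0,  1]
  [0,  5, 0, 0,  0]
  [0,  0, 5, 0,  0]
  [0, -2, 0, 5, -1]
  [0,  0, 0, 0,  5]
x^2 - 10*x + 25

The characteristic polynomial is χ_A(x) = (x - 5)^5, so the eigenvalues are known. The minimal polynomial is
  m_A(x) = Π_λ (x − λ)^{k_λ}
where k_λ is the size of the *largest* Jordan block for λ (equivalently, the smallest k with (A − λI)^k v = 0 for every generalised eigenvector v of λ).

  λ = 5: largest Jordan block has size 2, contributing (x − 5)^2

So m_A(x) = (x - 5)^2 = x^2 - 10*x + 25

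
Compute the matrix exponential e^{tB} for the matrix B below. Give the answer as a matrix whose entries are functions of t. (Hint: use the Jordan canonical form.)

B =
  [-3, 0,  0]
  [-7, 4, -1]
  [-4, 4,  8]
e^{tB} =
  [exp(-3*t), 0, 0]
  [2*t*exp(6*t) - exp(6*t) + exp(-3*t), -2*t*exp(6*t) + exp(6*t), -t*exp(6*t)]
  [-4*t*exp(6*t), 4*t*exp(6*t), 2*t*exp(6*t) + exp(6*t)]

Strategy: write B = P · J · P⁻¹ where J is a Jordan canonical form, so e^{tB} = P · e^{tJ} · P⁻¹, and e^{tJ} can be computed block-by-block.

B has Jordan form
J =
  [-3, 0, 0]
  [ 0, 6, 1]
  [ 0, 0, 6]
(up to reordering of blocks).

Per-block formulas:
  For a 1×1 block at λ = -3: exp(t · [-3]) = [e^(-3t)].
  For a 2×2 Jordan block J_2(6): exp(t · J_2(6)) = e^(6t)·(I + t·N), where N is the 2×2 nilpotent shift.

After assembling e^{tJ} and conjugating by P, we get:

e^{tB} =
  [exp(-3*t), 0, 0]
  [2*t*exp(6*t) - exp(6*t) + exp(-3*t), -2*t*exp(6*t) + exp(6*t), -t*exp(6*t)]
  [-4*t*exp(6*t), 4*t*exp(6*t), 2*t*exp(6*t) + exp(6*t)]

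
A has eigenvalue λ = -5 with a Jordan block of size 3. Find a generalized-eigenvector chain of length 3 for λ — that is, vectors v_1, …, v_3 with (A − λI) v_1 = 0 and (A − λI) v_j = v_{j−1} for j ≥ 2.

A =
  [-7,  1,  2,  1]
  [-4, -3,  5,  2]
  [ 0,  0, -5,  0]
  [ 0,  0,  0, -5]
A Jordan chain for λ = -5 of length 3:
v_1 = (1, 2, 0, 0)ᵀ
v_2 = (2, 5, 0, 0)ᵀ
v_3 = (0, 0, 1, 0)ᵀ

Let N = A − (-5)·I. We want v_3 with N^3 v_3 = 0 but N^2 v_3 ≠ 0; then v_{j-1} := N · v_j for j = 3, …, 2.

Pick v_3 = (0, 0, 1, 0)ᵀ.
Then v_2 = N · v_3 = (2, 5, 0, 0)ᵀ.
Then v_1 = N · v_2 = (1, 2, 0, 0)ᵀ.

Sanity check: (A − (-5)·I) v_1 = (0, 0, 0, 0)ᵀ = 0. ✓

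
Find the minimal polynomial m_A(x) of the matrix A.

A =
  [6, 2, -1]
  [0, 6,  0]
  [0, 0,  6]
x^2 - 12*x + 36

The characteristic polynomial is χ_A(x) = (x - 6)^3, so the eigenvalues are known. The minimal polynomial is
  m_A(x) = Π_λ (x − λ)^{k_λ}
where k_λ is the size of the *largest* Jordan block for λ (equivalently, the smallest k with (A − λI)^k v = 0 for every generalised eigenvector v of λ).

  λ = 6: largest Jordan block has size 2, contributing (x − 6)^2

So m_A(x) = (x - 6)^2 = x^2 - 12*x + 36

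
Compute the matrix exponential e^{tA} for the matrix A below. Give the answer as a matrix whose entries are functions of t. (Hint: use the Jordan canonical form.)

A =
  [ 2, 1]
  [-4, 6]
e^{tA} =
  [-2*t*exp(4*t) + exp(4*t), t*exp(4*t)]
  [-4*t*exp(4*t), 2*t*exp(4*t) + exp(4*t)]

Strategy: write A = P · J · P⁻¹ where J is a Jordan canonical form, so e^{tA} = P · e^{tJ} · P⁻¹, and e^{tJ} can be computed block-by-block.

A has Jordan form
J =
  [4, 1]
  [0, 4]
(up to reordering of blocks).

Per-block formulas:
  For a 2×2 Jordan block J_2(4): exp(t · J_2(4)) = e^(4t)·(I + t·N), where N is the 2×2 nilpotent shift.

After assembling e^{tJ} and conjugating by P, we get:

e^{tA} =
  [-2*t*exp(4*t) + exp(4*t), t*exp(4*t)]
  [-4*t*exp(4*t), 2*t*exp(4*t) + exp(4*t)]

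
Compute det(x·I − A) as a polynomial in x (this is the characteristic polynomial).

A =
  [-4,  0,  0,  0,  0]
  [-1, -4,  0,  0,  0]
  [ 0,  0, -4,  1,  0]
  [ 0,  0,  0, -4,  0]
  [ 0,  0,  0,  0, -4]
x^5 + 20*x^4 + 160*x^3 + 640*x^2 + 1280*x + 1024

Expanding det(x·I − A) (e.g. by cofactor expansion or by noting that A is similar to its Jordan form J, which has the same characteristic polynomial as A) gives
  χ_A(x) = x^5 + 20*x^4 + 160*x^3 + 640*x^2 + 1280*x + 1024
which factors as (x + 4)^5. The eigenvalues (with algebraic multiplicities) are λ = -4 with multiplicity 5.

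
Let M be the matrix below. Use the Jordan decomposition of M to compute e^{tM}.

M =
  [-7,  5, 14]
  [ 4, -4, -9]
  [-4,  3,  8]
e^{tM} =
  [-6*t*exp(-t) + exp(-t), -3*t^2*exp(-t)/2 + 5*t*exp(-t), -3*t^2*exp(-t)/2 + 14*t*exp(-t)]
  [4*t*exp(-t), t^2*exp(-t) - 3*t*exp(-t) + exp(-t), t^2*exp(-t) - 9*t*exp(-t)]
  [-4*t*exp(-t), -t^2*exp(-t) + 3*t*exp(-t), -t^2*exp(-t) + 9*t*exp(-t) + exp(-t)]

Strategy: write M = P · J · P⁻¹ where J is a Jordan canonical form, so e^{tM} = P · e^{tJ} · P⁻¹, and e^{tJ} can be computed block-by-block.

M has Jordan form
J =
  [-1,  1,  0]
  [ 0, -1,  1]
  [ 0,  0, -1]
(up to reordering of blocks).

Per-block formulas:
  For a 3×3 Jordan block J_3(-1): exp(t · J_3(-1)) = e^(-1t)·(I + t·N + (t^2/2)·N^2), where N is the 3×3 nilpotent shift.

After assembling e^{tJ} and conjugating by P, we get:

e^{tM} =
  [-6*t*exp(-t) + exp(-t), -3*t^2*exp(-t)/2 + 5*t*exp(-t), -3*t^2*exp(-t)/2 + 14*t*exp(-t)]
  [4*t*exp(-t), t^2*exp(-t) - 3*t*exp(-t) + exp(-t), t^2*exp(-t) - 9*t*exp(-t)]
  [-4*t*exp(-t), -t^2*exp(-t) + 3*t*exp(-t), -t^2*exp(-t) + 9*t*exp(-t) + exp(-t)]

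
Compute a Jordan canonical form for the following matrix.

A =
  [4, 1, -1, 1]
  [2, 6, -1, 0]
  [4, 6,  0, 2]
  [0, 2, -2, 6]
J_3(4) ⊕ J_1(4)

The characteristic polynomial is
  det(x·I − A) = x^4 - 16*x^3 + 96*x^2 - 256*x + 256 = (x - 4)^4

Eigenvalues and multiplicities (the geometric multiplicity of λ is n − rank(A − λI), which equals the number of Jordan blocks for λ):
  λ = 4: algebraic multiplicity = 4, geometric multiplicity = 2

Determining the block sizes for each eigenvalue:
  λ = 4: with am = 4 and gm = 2, the partition is not yet determined (e.g. several partitions of 4 into 2 parts exist). Let N = A − (4)·I. Computing rank(N^1) = 2, rank(N^2) = 1, rank(N^3) = 0; the number of blocks of size ≥ j is rank(N^{j−1}) − rank(N^j), giving [2, 1, 1]. So we have 1 block(s) of size 3, 1 block(s) of size 1 → block sizes [3, 1]

Assembling the blocks gives a Jordan form
J =
  [4, 1, 0, 0]
  [0, 4, 1, 0]
  [0, 0, 4, 0]
  [0, 0, 0, 4]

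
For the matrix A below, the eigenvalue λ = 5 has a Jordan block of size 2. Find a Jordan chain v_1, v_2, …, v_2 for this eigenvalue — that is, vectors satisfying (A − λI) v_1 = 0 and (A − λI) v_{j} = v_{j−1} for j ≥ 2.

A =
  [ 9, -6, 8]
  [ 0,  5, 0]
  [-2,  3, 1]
A Jordan chain for λ = 5 of length 2:
v_1 = (4, 0, -2)ᵀ
v_2 = (1, 0, 0)ᵀ

Let N = A − (5)·I. We want v_2 with N^2 v_2 = 0 but N^1 v_2 ≠ 0; then v_{j-1} := N · v_j for j = 2, …, 2.

Pick v_2 = (1, 0, 0)ᵀ.
Then v_1 = N · v_2 = (4, 0, -2)ᵀ.

Sanity check: (A − (5)·I) v_1 = (0, 0, 0)ᵀ = 0. ✓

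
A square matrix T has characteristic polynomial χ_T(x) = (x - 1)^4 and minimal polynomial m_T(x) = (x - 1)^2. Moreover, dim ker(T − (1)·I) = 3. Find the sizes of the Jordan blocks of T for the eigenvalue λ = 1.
Block sizes for λ = 1: [2, 1, 1]

Step 1 — from the characteristic polynomial, algebraic multiplicity of λ = 1 is 4. From dim ker(T − (1)·I) = 3, there are exactly 3 Jordan blocks for λ = 1.
Step 2 — from the minimal polynomial, the factor (x − 1)^2 tells us the largest block for λ = 1 has size 2.
Step 3 — with total size 4, 3 blocks, and largest block 2, the block sizes (in nonincreasing order) are [2, 1, 1].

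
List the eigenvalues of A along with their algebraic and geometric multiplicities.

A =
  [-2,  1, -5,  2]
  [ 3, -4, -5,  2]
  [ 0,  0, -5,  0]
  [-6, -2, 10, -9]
λ = -5: alg = 4, geom = 3

Step 1 — factor the characteristic polynomial to read off the algebraic multiplicities:
  χ_A(x) = (x + 5)^4

Step 2 — compute geometric multiplicities via the rank-nullity identity g(λ) = n − rank(A − λI):
  rank(A − (-5)·I) = 1, so dim ker(A − (-5)·I) = n − 1 = 3

Summary:
  λ = -5: algebraic multiplicity = 4, geometric multiplicity = 3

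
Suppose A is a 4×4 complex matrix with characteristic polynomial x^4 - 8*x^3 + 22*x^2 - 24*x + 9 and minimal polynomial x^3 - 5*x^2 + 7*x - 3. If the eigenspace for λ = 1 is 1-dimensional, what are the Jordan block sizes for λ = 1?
Block sizes for λ = 1: [2]

Step 1 — from the characteristic polynomial, algebraic multiplicity of λ = 1 is 2. From dim ker(A − (1)·I) = 1, there are exactly 1 Jordan blocks for λ = 1.
Step 2 — from the minimal polynomial, the factor (x − 1)^2 tells us the largest block for λ = 1 has size 2.
Step 3 — with total size 2, 1 blocks, and largest block 2, the block sizes (in nonincreasing order) are [2].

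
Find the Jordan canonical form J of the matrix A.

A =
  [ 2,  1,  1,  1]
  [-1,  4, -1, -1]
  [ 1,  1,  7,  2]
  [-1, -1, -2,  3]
J_2(3) ⊕ J_2(5)

The characteristic polynomial is
  det(x·I − A) = x^4 - 16*x^3 + 94*x^2 - 240*x + 225 = (x - 5)^2*(x - 3)^2

Eigenvalues and multiplicities (the geometric multiplicity of λ is n − rank(A − λI), which equals the number of Jordan blocks for λ):
  λ = 3: algebraic multiplicity = 2, geometric multiplicity = 1
  λ = 5: algebraic multiplicity = 2, geometric multiplicity = 1

Determining the block sizes for each eigenvalue:
  λ = 3: one block (gm = 1), so the single block has size am = 2 → block sizes [2]
  λ = 5: one block (gm = 1), so the single block has size am = 2 → block sizes [2]

Assembling the blocks gives a Jordan form
J =
  [3, 1, 0, 0]
  [0, 3, 0, 0]
  [0, 0, 5, 1]
  [0, 0, 0, 5]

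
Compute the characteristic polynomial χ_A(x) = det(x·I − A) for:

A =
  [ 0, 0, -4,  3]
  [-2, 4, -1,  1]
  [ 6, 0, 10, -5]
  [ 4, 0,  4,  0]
x^4 - 14*x^3 + 72*x^2 - 160*x + 128

Expanding det(x·I − A) (e.g. by cofactor expansion or by noting that A is similar to its Jordan form J, which has the same characteristic polynomial as A) gives
  χ_A(x) = x^4 - 14*x^3 + 72*x^2 - 160*x + 128
which factors as (x - 4)^3*(x - 2). The eigenvalues (with algebraic multiplicities) are λ = 2 with multiplicity 1, λ = 4 with multiplicity 3.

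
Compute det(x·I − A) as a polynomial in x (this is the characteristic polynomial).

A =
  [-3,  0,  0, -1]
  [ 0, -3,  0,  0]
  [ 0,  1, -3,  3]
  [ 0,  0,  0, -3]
x^4 + 12*x^3 + 54*x^2 + 108*x + 81

Expanding det(x·I − A) (e.g. by cofactor expansion or by noting that A is similar to its Jordan form J, which has the same characteristic polynomial as A) gives
  χ_A(x) = x^4 + 12*x^3 + 54*x^2 + 108*x + 81
which factors as (x + 3)^4. The eigenvalues (with algebraic multiplicities) are λ = -3 with multiplicity 4.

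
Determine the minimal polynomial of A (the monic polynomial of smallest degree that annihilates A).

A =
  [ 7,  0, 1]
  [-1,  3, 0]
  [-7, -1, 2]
x^3 - 12*x^2 + 48*x - 64

The characteristic polynomial is χ_A(x) = (x - 4)^3, so the eigenvalues are known. The minimal polynomial is
  m_A(x) = Π_λ (x − λ)^{k_λ}
where k_λ is the size of the *largest* Jordan block for λ (equivalently, the smallest k with (A − λI)^k v = 0 for every generalised eigenvector v of λ).

  λ = 4: largest Jordan block has size 3, contributing (x − 4)^3

So m_A(x) = (x - 4)^3 = x^3 - 12*x^2 + 48*x - 64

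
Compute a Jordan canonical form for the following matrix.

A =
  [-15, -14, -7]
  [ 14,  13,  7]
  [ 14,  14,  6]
J_1(-1) ⊕ J_1(-1) ⊕ J_1(6)

The characteristic polynomial is
  det(x·I − A) = x^3 - 4*x^2 - 11*x - 6 = (x - 6)*(x + 1)^2

Eigenvalues and multiplicities (the geometric multiplicity of λ is n − rank(A − λI), which equals the number of Jordan blocks for λ):
  λ = -1: algebraic multiplicity = 2, geometric multiplicity = 2
  λ = 6: algebraic multiplicity = 1, geometric multiplicity = 1

Determining the block sizes for each eigenvalue:
  λ = -1: gm = am = 2, so every block has size 1 → block sizes [1, 1]
  λ = 6: one block (gm = 1), so the single block has size am = 1 → block sizes [1]

Assembling the blocks gives a Jordan form
J =
  [-1,  0, 0]
  [ 0, -1, 0]
  [ 0,  0, 6]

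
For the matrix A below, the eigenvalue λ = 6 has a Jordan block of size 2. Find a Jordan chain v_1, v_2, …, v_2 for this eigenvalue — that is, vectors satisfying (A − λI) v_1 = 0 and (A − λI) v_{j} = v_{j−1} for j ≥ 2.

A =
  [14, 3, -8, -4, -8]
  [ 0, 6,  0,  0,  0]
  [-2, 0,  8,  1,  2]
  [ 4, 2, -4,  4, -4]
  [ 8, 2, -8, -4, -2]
A Jordan chain for λ = 6 of length 2:
v_1 = (8, 0, -2, 4, 8)ᵀ
v_2 = (1, 0, 0, 0, 0)ᵀ

Let N = A − (6)·I. We want v_2 with N^2 v_2 = 0 but N^1 v_2 ≠ 0; then v_{j-1} := N · v_j for j = 2, …, 2.

Pick v_2 = (1, 0, 0, 0, 0)ᵀ.
Then v_1 = N · v_2 = (8, 0, -2, 4, 8)ᵀ.

Sanity check: (A − (6)·I) v_1 = (0, 0, 0, 0, 0)ᵀ = 0. ✓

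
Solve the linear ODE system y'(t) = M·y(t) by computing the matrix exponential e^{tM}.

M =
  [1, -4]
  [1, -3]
e^{tM} =
  [2*t*exp(-t) + exp(-t), -4*t*exp(-t)]
  [t*exp(-t), -2*t*exp(-t) + exp(-t)]

Strategy: write M = P · J · P⁻¹ where J is a Jordan canonical form, so e^{tM} = P · e^{tJ} · P⁻¹, and e^{tJ} can be computed block-by-block.

M has Jordan form
J =
  [-1,  1]
  [ 0, -1]
(up to reordering of blocks).

Per-block formulas:
  For a 2×2 Jordan block J_2(-1): exp(t · J_2(-1)) = e^(-1t)·(I + t·N), where N is the 2×2 nilpotent shift.

After assembling e^{tJ} and conjugating by P, we get:

e^{tM} =
  [2*t*exp(-t) + exp(-t), -4*t*exp(-t)]
  [t*exp(-t), -2*t*exp(-t) + exp(-t)]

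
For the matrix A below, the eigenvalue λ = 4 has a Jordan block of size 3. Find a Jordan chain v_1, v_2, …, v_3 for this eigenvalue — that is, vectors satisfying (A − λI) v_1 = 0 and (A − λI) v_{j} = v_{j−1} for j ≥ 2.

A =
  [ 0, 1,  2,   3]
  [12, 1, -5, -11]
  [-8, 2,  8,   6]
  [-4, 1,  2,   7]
A Jordan chain for λ = 4 of length 3:
v_1 = (1, -3, 2, 1)ᵀ
v_2 = (2, -5, 4, 2)ᵀ
v_3 = (0, 0, 1, 0)ᵀ

Let N = A − (4)·I. We want v_3 with N^3 v_3 = 0 but N^2 v_3 ≠ 0; then v_{j-1} := N · v_j for j = 3, …, 2.

Pick v_3 = (0, 0, 1, 0)ᵀ.
Then v_2 = N · v_3 = (2, -5, 4, 2)ᵀ.
Then v_1 = N · v_2 = (1, -3, 2, 1)ᵀ.

Sanity check: (A − (4)·I) v_1 = (0, 0, 0, 0)ᵀ = 0. ✓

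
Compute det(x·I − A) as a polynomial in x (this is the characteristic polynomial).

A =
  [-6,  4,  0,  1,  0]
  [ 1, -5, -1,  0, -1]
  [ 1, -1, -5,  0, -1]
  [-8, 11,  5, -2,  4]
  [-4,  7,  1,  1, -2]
x^5 + 20*x^4 + 160*x^3 + 640*x^2 + 1280*x + 1024

Expanding det(x·I − A) (e.g. by cofactor expansion or by noting that A is similar to its Jordan form J, which has the same characteristic polynomial as A) gives
  χ_A(x) = x^5 + 20*x^4 + 160*x^3 + 640*x^2 + 1280*x + 1024
which factors as (x + 4)^5. The eigenvalues (with algebraic multiplicities) are λ = -4 with multiplicity 5.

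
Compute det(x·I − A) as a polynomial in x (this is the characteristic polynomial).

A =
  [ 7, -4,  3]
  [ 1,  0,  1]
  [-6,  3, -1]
x^3 - 6*x^2 + 12*x - 8

Expanding det(x·I − A) (e.g. by cofactor expansion or by noting that A is similar to its Jordan form J, which has the same characteristic polynomial as A) gives
  χ_A(x) = x^3 - 6*x^2 + 12*x - 8
which factors as (x - 2)^3. The eigenvalues (with algebraic multiplicities) are λ = 2 with multiplicity 3.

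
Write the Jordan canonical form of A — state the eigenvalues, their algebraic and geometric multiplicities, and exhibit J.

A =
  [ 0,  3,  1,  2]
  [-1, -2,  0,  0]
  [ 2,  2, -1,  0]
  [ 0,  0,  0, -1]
J_3(-1) ⊕ J_1(-1)

The characteristic polynomial is
  det(x·I − A) = x^4 + 4*x^3 + 6*x^2 + 4*x + 1 = (x + 1)^4

Eigenvalues and multiplicities (the geometric multiplicity of λ is n − rank(A − λI), which equals the number of Jordan blocks for λ):
  λ = -1: algebraic multiplicity = 4, geometric multiplicity = 2

Determining the block sizes for each eigenvalue:
  λ = -1: with am = 4 and gm = 2, the partition is not yet determined (e.g. several partitions of 4 into 2 parts exist). Let N = A − (-1)·I. Computing rank(N^1) = 2, rank(N^2) = 1, rank(N^3) = 0; the number of blocks of size ≥ j is rank(N^{j−1}) − rank(N^j), giving [2, 1, 1]. So we have 1 block(s) of size 3, 1 block(s) of size 1 → block sizes [3, 1]

Assembling the blocks gives a Jordan form
J =
  [-1,  1,  0,  0]
  [ 0, -1,  1,  0]
  [ 0,  0, -1,  0]
  [ 0,  0,  0, -1]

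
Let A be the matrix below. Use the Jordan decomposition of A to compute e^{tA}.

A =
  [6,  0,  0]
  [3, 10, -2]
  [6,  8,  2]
e^{tA} =
  [exp(6*t), 0, 0]
  [3*t*exp(6*t), 4*t*exp(6*t) + exp(6*t), -2*t*exp(6*t)]
  [6*t*exp(6*t), 8*t*exp(6*t), -4*t*exp(6*t) + exp(6*t)]

Strategy: write A = P · J · P⁻¹ where J is a Jordan canonical form, so e^{tA} = P · e^{tJ} · P⁻¹, and e^{tJ} can be computed block-by-block.

A has Jordan form
J =
  [6, 1, 0]
  [0, 6, 0]
  [0, 0, 6]
(up to reordering of blocks).

Per-block formulas:
  For a 2×2 Jordan block J_2(6): exp(t · J_2(6)) = e^(6t)·(I + t·N), where N is the 2×2 nilpotent shift.
  For a 1×1 block at λ = 6: exp(t · [6]) = [e^(6t)].

After assembling e^{tJ} and conjugating by P, we get:

e^{tA} =
  [exp(6*t), 0, 0]
  [3*t*exp(6*t), 4*t*exp(6*t) + exp(6*t), -2*t*exp(6*t)]
  [6*t*exp(6*t), 8*t*exp(6*t), -4*t*exp(6*t) + exp(6*t)]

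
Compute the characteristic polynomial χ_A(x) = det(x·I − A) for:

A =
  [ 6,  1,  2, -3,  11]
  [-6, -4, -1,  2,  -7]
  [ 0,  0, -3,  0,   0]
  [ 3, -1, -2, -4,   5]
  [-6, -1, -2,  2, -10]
x^5 + 15*x^4 + 90*x^3 + 270*x^2 + 405*x + 243

Expanding det(x·I − A) (e.g. by cofactor expansion or by noting that A is similar to its Jordan form J, which has the same characteristic polynomial as A) gives
  χ_A(x) = x^5 + 15*x^4 + 90*x^3 + 270*x^2 + 405*x + 243
which factors as (x + 3)^5. The eigenvalues (with algebraic multiplicities) are λ = -3 with multiplicity 5.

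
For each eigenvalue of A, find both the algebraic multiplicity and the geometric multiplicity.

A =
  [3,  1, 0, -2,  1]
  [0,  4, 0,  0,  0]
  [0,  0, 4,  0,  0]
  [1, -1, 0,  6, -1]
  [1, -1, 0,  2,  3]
λ = 4: alg = 5, geom = 4

Step 1 — factor the characteristic polynomial to read off the algebraic multiplicities:
  χ_A(x) = (x - 4)^5

Step 2 — compute geometric multiplicities via the rank-nullity identity g(λ) = n − rank(A − λI):
  rank(A − (4)·I) = 1, so dim ker(A − (4)·I) = n − 1 = 4

Summary:
  λ = 4: algebraic multiplicity = 5, geometric multiplicity = 4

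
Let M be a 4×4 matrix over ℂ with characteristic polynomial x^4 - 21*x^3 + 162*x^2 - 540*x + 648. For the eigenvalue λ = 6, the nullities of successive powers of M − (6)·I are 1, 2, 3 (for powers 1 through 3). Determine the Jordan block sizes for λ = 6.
Block sizes for λ = 6: [3]

From the dimensions of kernels of powers, the number of Jordan blocks of size at least j is d_j − d_{j−1} where d_j = dim ker(N^j) (with d_0 = 0). Computing the differences gives [1, 1, 1].
The number of blocks of size exactly k is (#blocks of size ≥ k) − (#blocks of size ≥ k + 1), so the partition is: 1 block(s) of size 3.
In nonincreasing order the block sizes are [3].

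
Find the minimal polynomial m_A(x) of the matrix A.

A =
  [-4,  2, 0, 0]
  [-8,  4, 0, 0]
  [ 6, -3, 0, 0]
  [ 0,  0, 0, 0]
x^2

The characteristic polynomial is χ_A(x) = x^4, so the eigenvalues are known. The minimal polynomial is
  m_A(x) = Π_λ (x − λ)^{k_λ}
where k_λ is the size of the *largest* Jordan block for λ (equivalently, the smallest k with (A − λI)^k v = 0 for every generalised eigenvector v of λ).

  λ = 0: largest Jordan block has size 2, contributing (x − 0)^2

So m_A(x) = x^2 = x^2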